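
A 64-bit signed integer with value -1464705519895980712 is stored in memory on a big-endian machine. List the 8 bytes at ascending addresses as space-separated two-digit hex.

Two's complement of -1464705519895980712 in 64 bits: 1464705519895980712 = 0x1453ADE8F5F42AA8; invert → 0xEBAC52170A0BD557; add 1 → 0xEBAC52170A0BD558.
Split into bytes (most-significant first): EB AC 52 17 0A 0B D5 58.
Big-endian: lowest address holds the most-significant byte.
So the memory order matches the most-significant-first order: EB AC 52 17 0A 0B D5 58.

EB AC 52 17 0A 0B D5 58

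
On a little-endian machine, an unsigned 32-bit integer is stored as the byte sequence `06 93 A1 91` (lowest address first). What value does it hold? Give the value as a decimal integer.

2443285254

Little-endian stores the least-significant byte at the lowest address.
Reassemble most-significant byte first: 91 A1 93 06 → 0x91A19306.
0x91A19306 = 2443285254.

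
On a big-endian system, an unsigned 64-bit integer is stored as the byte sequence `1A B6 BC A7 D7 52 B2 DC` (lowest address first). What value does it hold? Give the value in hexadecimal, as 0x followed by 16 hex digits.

Big-endian: lowest address holds the most-significant byte.
The bytes are already most-significant first: 0x1AB6BCA7D752B2DC.

0x1AB6BCA7D752B2DC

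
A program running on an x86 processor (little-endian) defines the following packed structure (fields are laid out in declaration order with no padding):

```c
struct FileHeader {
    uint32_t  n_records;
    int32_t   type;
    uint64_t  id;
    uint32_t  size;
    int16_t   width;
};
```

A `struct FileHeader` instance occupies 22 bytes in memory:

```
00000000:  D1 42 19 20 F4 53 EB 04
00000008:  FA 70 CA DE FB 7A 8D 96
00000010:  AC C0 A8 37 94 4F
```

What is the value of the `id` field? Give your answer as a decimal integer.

10848462299598582010

`id` follows `n_records` (4 B), `type` (4 B), so it starts at offset 4 + 4 = 8 and occupies 8 bytes.
Bytes at offsets 8..15: FA 70 CA DE FB 7A 8D 96.
Little-endian stores the least-significant byte at the lowest address.
Reassemble most-significant byte first: 96 8D 7A FB DE CA 70 FA → 0x968D7AFBDECA70FA.
0x968D7AFBDECA70FA = 10848462299598582010.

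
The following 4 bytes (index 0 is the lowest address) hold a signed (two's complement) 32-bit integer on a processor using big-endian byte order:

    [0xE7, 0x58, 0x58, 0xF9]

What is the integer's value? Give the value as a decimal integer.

-413640455

Big-endian: lowest address holds the most-significant byte.
The bytes are already most-significant first: 0xE75858F9.
Top bit is set, so as a signed 32-bit value this is 0xE75858F9 − 2^32 = -413640455.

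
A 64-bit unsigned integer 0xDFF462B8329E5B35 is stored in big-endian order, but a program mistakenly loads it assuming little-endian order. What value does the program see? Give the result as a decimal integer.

Stored big-endian, the bytes at ascending addresses are DF F4 62 B8 32 9E 5B 35.
Read back as little-endian, the first byte is least significant, giving 0x355B9E32B862F4DF.
0x355B9E32B862F4DF = 3844840647569896671.

3844840647569896671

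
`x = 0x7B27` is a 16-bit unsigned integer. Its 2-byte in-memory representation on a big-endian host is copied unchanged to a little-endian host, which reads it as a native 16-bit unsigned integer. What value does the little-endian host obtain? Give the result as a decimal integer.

Stored big-endian, the bytes at ascending addresses are 7B 27.
Read back as little-endian, the first byte is least significant, giving 0x277B.
0x277B = 10107.

10107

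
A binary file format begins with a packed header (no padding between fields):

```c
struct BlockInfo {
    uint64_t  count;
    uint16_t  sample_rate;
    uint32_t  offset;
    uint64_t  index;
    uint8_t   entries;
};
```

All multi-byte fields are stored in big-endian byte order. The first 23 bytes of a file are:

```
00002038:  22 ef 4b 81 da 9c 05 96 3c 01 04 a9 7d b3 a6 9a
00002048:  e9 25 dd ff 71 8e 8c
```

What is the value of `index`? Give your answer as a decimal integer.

`index` follows `count` (8 B), `sample_rate` (2 B), `offset` (4 B), so it starts at offset 8 + 2 + 4 = 14 and occupies 8 bytes.
Bytes at offsets 14..21: A6 9A E9 25 DD FF 71 8E.
Big-endian: lowest address holds the most-significant byte.
The bytes are already most-significant first: 0xA69AE925DDFF718E.
0xA69AE925DDFF718E = 12005164105557045646.

12005164105557045646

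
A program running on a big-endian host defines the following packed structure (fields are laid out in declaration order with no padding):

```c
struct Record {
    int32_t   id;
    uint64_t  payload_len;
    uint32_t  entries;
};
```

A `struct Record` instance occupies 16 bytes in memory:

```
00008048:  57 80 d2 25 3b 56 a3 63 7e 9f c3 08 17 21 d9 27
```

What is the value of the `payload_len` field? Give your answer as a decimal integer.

4275784543956353800

`payload_len` follows `id` (4 bytes), so it starts at byte offset 4 and occupies 8 bytes.
Bytes at offsets 4..11: 3B 56 A3 63 7E 9F C3 08.
Big-endian: lowest address holds the most-significant byte.
The bytes are already most-significant first: 0x3B56A3637E9FC308.
0x3B56A3637E9FC308 = 4275784543956353800.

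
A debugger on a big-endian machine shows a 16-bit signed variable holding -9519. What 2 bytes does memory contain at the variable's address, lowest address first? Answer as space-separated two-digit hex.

DA D1

Two's complement of -9519 in 16 bits: 9519 = 0x252F; invert → 0xDAD0; add 1 → 0xDAD1.
Split into bytes (most-significant first): DA D1.
In big-endian order the high byte comes first in memory.
So the memory order matches the most-significant-first order: DA D1.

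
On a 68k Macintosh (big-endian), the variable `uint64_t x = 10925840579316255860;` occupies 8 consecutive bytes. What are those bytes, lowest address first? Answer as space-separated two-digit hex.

97 A0 62 1E 8A B1 8C 74

10925840579316255860 in hexadecimal, padded to 64 bits, is 0x97A0621E8AB18C74.
Split into bytes (most-significant first): 97 A0 62 1E 8A B1 8C 74.
In big-endian order the high byte comes first in memory.
So the memory order matches the most-significant-first order: 97 A0 62 1E 8A B1 8C 74.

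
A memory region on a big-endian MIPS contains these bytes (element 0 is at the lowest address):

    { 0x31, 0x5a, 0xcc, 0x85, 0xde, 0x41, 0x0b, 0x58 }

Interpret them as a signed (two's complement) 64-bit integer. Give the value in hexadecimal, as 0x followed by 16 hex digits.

0x315ACC85DE410B58

Big-endian: lowest address holds the most-significant byte.
The bytes are already most-significant first: 0x315ACC85DE410B58.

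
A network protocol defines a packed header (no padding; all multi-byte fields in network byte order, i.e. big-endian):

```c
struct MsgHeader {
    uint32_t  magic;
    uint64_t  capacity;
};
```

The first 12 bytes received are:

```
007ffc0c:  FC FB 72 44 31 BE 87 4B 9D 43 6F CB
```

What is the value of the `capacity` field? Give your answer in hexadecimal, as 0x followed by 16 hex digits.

`capacity` follows `magic` (4 bytes), so it starts at byte offset 4 and occupies 8 bytes.
Bytes at offsets 4..11: 31 BE 87 4B 9D 43 6F CB.
Big-endian: lowest address holds the most-significant byte.
The bytes are already most-significant first: 0x31BE874B9D436FCB.

0x31BE874B9D436FCB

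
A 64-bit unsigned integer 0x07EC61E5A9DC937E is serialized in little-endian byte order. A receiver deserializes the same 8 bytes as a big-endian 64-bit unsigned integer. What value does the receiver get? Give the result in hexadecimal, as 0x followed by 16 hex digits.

Stored little-endian, the bytes at ascending addresses are 7E 93 DC A9 E5 61 EC 07.
Read back as big-endian, the last byte is least significant, giving 0x7E93DCA9E561EC07.

0x7E93DCA9E561EC07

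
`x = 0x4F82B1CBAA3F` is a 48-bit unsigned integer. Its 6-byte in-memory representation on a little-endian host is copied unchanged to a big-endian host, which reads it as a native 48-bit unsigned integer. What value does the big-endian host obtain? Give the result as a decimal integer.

70002794398287

Stored little-endian, the bytes at ascending addresses are 3F AA CB B1 82 4F.
Read back as big-endian, the last byte is least significant, giving 0x3FAACBB1824F.
0x3FAACBB1824F = 70002794398287.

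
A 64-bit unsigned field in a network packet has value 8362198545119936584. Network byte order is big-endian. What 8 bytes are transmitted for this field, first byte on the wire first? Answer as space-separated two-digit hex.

8362198545119936584 in hexadecimal, padded to 64 bits, is 0x740C7F459F298048.
Split into bytes (most-significant first): 74 0C 7F 45 9F 29 80 48.
Big-endian stores the most-significant byte at the lowest address.
So the memory order matches the most-significant-first order: 74 0C 7F 45 9F 29 80 48.

74 0C 7F 45 9F 29 80 48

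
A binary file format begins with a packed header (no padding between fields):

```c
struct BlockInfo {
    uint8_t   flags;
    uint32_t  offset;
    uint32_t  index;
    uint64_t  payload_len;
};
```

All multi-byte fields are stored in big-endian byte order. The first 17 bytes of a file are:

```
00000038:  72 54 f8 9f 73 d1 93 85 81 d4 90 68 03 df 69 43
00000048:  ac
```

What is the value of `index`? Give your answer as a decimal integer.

`index` follows `flags` (1 B), `offset` (4 B), so it starts at offset 1 + 4 = 5 and occupies 4 bytes.
Bytes at offsets 5..8: D1 93 85 81.
Big-endian stores the most-significant byte at the lowest address.
The bytes are already most-significant first: 0xD1938581.
0xD1938581 = 3516106113.

3516106113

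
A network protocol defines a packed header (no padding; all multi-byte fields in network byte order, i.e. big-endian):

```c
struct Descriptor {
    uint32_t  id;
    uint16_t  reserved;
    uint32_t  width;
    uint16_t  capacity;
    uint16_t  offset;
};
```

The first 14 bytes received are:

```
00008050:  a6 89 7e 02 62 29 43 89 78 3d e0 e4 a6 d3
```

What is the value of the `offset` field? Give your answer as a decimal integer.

`offset` follows `id` (4 B), `reserved` (2 B), `width` (4 B), `capacity` (2 B), so it starts at offset 4 + 2 + 4 + 2 = 12 and occupies 2 bytes.
Bytes at offsets 12..13: A6 D3.
Big-endian: lowest address holds the most-significant byte.
The bytes are already most-significant first: 0xA6D3.
0xA6D3 = 42707.

42707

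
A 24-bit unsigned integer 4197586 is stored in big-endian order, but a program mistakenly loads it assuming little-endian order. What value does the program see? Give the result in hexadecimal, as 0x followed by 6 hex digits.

0xD20C40

4197586 in 24-bit hexadecimal is 0x400CD2.
Stored big-endian, the bytes at ascending addresses are 40 0C D2.
Read back as little-endian, the first byte is least significant, giving 0xD20C40.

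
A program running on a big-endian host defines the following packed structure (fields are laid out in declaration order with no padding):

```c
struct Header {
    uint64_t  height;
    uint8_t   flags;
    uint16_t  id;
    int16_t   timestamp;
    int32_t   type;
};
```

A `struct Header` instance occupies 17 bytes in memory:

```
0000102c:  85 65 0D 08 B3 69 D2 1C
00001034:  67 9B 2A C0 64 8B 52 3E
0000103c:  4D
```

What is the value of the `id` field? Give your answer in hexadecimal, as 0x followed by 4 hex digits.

0x9B2A

`id` follows `height` (8 B), `flags` (1 B), so it starts at offset 8 + 1 = 9 and occupies 2 bytes.
Bytes at offsets 9..10: 9B 2A.
In big-endian order the high byte comes first in memory.
The bytes are already most-significant first: 0x9B2A.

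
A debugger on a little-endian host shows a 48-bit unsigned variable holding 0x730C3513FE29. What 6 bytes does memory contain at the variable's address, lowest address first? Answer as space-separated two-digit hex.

Split into bytes (most-significant first): 73 0C 35 13 FE 29.
In little-endian order the low byte comes first in memory.
So at ascending addresses the bytes are 29 FE 13 35 0C 73.

29 FE 13 35 0C 73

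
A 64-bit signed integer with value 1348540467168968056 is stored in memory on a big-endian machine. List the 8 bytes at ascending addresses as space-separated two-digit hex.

12 B6 FA 68 F6 D8 7D 78

1348540467168968056 in hexadecimal, padded to 64 bits, is 0x12B6FA68F6D87D78.
Split into bytes (most-significant first): 12 B6 FA 68 F6 D8 7D 78.
Big-endian stores the most-significant byte at the lowest address.
So the memory order matches the most-significant-first order: 12 B6 FA 68 F6 D8 7D 78.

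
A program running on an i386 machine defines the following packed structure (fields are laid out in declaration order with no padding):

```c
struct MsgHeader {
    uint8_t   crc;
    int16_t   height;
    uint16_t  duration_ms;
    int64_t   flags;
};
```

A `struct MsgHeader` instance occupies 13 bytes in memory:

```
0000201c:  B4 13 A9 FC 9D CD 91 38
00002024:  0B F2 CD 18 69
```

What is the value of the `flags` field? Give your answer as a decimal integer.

7573029212877525453

`flags` follows `crc` (1 B), `height` (2 B), `duration_ms` (2 B), so it starts at offset 1 + 2 + 2 = 5 and occupies 8 bytes.
Bytes at offsets 5..12: CD 91 38 0B F2 CD 18 69.
Little-endian stores the least-significant byte at the lowest address.
Reassemble most-significant byte first: 69 18 CD F2 0B 38 91 CD → 0x6918CDF20B3891CD.
0x6918CDF20B3891CD = 7573029212877525453.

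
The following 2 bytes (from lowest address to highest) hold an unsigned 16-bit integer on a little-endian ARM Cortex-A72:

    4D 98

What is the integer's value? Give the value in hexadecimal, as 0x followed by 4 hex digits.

0x984D

Little-endian: lowest address holds the least-significant byte.
Reassemble most-significant byte first: 98 4D → 0x984D.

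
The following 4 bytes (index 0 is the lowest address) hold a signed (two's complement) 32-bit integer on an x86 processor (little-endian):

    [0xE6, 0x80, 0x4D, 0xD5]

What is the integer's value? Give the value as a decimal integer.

Little-endian: lowest address holds the least-significant byte.
Reassemble most-significant byte first: D5 4D 80 E6 → 0xD54D80E6.
Top bit is set, so as a signed 32-bit value this is 0xD54D80E6 − 2^32 = -716341018.

-716341018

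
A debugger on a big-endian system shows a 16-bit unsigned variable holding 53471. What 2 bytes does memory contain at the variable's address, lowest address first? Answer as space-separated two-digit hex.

53471 in hexadecimal, padded to 16 bits, is 0xD0DF.
Split into bytes (most-significant first): D0 DF.
Big-endian stores the most-significant byte at the lowest address.
So the memory order matches the most-significant-first order: D0 DF.

D0 DF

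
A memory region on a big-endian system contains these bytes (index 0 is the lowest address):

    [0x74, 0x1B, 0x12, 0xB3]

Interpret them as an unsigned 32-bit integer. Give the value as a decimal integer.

Big-endian stores the most-significant byte at the lowest address.
The bytes are already most-significant first: 0x741B12B3.
0x741B12B3 = 1947931315.

1947931315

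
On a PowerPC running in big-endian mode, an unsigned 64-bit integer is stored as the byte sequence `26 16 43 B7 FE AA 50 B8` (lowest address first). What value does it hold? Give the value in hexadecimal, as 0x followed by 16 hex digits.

In big-endian order the high byte comes first in memory.
The bytes are already most-significant first: 0x261643B7FEAA50B8.

0x261643B7FEAA50B8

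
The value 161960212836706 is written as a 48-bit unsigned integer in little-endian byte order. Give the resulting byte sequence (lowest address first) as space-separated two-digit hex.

62 31 F4 4C 4D 93

161960212836706 in hexadecimal, padded to 48 bits, is 0x934D4CF43162.
Split into bytes (most-significant first): 93 4D 4C F4 31 62.
In little-endian order the low byte comes first in memory.
So at ascending addresses the bytes are 62 31 F4 4C 4D 93.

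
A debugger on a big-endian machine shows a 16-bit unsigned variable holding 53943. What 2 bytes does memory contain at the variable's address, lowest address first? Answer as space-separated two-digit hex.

53943 in hexadecimal, padded to 16 bits, is 0xD2B7.
Split into bytes (most-significant first): D2 B7.
Big-endian: lowest address holds the most-significant byte.
So the memory order matches the most-significant-first order: D2 B7.

D2 B7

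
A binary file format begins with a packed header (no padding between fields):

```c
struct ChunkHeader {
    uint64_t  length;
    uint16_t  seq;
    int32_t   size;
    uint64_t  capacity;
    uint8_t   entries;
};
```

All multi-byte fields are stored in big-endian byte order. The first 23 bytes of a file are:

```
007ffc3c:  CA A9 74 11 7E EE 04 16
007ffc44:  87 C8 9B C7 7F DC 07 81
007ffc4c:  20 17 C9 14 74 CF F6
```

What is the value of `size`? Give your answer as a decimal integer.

`size` follows `length` (8 B), `seq` (2 B), so it starts at offset 8 + 2 = 10 and occupies 4 bytes.
Bytes at offsets 10..13: 9B C7 7F DC.
Big-endian stores the most-significant byte at the lowest address.
The bytes are already most-significant first: 0x9BC77FDC.
Top bit is set, so as a signed 32-bit value this is 0x9BC77FDC − 2^32 = -1681424420.

-1681424420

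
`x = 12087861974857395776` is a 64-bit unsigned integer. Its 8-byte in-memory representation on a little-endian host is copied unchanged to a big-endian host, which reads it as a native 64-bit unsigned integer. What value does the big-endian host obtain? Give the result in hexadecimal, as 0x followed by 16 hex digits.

0x40AE53016CB6C0A7

12087861974857395776 in 64-bit hexadecimal is 0xA7C0B66C0153AE40.
Stored little-endian, the bytes at ascending addresses are 40 AE 53 01 6C B6 C0 A7.
Read back as big-endian, the last byte is least significant, giving 0x40AE53016CB6C0A7.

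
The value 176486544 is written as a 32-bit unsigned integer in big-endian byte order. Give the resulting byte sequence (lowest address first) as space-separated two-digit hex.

176486544 in hexadecimal, padded to 32 bits, is 0x0A84F890.
Split into bytes (most-significant first): 0A 84 F8 90.
In big-endian order the high byte comes first in memory.
So the memory order matches the most-significant-first order: 0A 84 F8 90.

0A 84 F8 90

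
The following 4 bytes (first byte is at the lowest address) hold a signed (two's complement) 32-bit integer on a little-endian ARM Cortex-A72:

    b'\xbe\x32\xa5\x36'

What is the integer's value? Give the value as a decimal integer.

916796094

Little-endian: lowest address holds the least-significant byte.
Reassemble most-significant byte first: 36 A5 32 BE → 0x36A532BE.
0x36A532BE = 916796094.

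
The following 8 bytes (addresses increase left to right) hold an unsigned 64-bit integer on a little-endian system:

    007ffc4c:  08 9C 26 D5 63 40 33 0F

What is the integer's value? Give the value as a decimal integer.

1095289931903179784

Little-endian stores the least-significant byte at the lowest address.
Reassemble most-significant byte first: 0F 33 40 63 D5 26 9C 08 → 0x0F334063D5269C08.
0x0F334063D5269C08 = 1095289931903179784.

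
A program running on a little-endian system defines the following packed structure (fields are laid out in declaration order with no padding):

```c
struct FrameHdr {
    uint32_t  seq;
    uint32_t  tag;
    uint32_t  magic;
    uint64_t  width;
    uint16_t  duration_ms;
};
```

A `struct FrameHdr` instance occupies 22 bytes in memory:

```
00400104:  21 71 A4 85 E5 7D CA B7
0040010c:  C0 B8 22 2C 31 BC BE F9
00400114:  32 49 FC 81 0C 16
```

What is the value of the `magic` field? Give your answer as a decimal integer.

`magic` follows `seq` (4 B), `tag` (4 B), so it starts at offset 4 + 4 = 8 and occupies 4 bytes.
Bytes at offsets 8..11: C0 B8 22 2C.
Little-endian stores the least-significant byte at the lowest address.
Reassemble most-significant byte first: 2C 22 B8 C0 → 0x2C22B8C0.
0x2C22B8C0 = 740473024.

740473024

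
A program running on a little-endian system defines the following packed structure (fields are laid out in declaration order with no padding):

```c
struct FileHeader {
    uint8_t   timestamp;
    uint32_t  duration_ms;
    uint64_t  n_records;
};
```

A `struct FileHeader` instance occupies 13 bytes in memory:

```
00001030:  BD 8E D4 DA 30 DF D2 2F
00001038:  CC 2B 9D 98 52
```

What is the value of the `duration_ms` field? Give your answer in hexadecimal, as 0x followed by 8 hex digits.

0x30DAD48E

`duration_ms` follows `timestamp` (1 byte), so it starts at byte offset 1 and occupies 4 bytes.
Bytes at offsets 1..4: 8E D4 DA 30.
Little-endian stores the least-significant byte at the lowest address.
Reassemble most-significant byte first: 30 DA D4 8E → 0x30DAD48E.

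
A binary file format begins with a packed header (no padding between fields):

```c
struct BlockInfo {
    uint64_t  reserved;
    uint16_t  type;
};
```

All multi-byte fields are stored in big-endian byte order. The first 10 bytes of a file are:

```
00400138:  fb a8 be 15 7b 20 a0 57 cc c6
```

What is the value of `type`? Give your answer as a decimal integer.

52422

`type` follows `reserved` (8 bytes), so it starts at byte offset 8 and occupies 2 bytes.
Bytes at offsets 8..9: CC C6.
Big-endian: lowest address holds the most-significant byte.
The bytes are already most-significant first: 0xCCC6.
0xCCC6 = 52422.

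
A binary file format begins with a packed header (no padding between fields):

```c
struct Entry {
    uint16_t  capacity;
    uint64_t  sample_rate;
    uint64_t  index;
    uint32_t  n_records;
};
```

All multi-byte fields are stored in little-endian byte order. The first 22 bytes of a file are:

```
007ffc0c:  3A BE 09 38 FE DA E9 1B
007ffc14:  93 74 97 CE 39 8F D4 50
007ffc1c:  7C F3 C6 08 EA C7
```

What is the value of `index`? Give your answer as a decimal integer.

17544987122194828951

`index` follows `capacity` (2 B), `sample_rate` (8 B), so it starts at offset 2 + 8 = 10 and occupies 8 bytes.
Bytes at offsets 10..17: 97 CE 39 8F D4 50 7C F3.
Little-endian stores the least-significant byte at the lowest address.
Reassemble most-significant byte first: F3 7C 50 D4 8F 39 CE 97 → 0xF37C50D48F39CE97.
0xF37C50D48F39CE97 = 17544987122194828951.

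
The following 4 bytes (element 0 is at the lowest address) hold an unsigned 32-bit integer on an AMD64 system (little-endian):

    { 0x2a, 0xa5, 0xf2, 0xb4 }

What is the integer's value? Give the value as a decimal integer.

3035800874

Little-endian stores the least-significant byte at the lowest address.
Reassemble most-significant byte first: B4 F2 A5 2A → 0xB4F2A52A.
0xB4F2A52A = 3035800874.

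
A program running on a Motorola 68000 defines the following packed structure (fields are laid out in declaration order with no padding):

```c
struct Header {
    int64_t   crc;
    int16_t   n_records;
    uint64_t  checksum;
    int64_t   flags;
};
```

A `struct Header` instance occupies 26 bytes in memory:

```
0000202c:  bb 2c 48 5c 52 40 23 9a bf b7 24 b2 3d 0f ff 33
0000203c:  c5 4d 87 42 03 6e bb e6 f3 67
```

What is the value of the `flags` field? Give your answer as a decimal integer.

`flags` follows `crc` (8 B), `n_records` (2 B), `checksum` (8 B), so it starts at offset 8 + 2 + 8 = 18 and occupies 8 bytes.
Bytes at offsets 18..25: 87 42 03 6E BB E6 F3 67.
Big-endian: lowest address holds the most-significant byte.
The bytes are already most-significant first: 0x8742036EBBE6F367.
Top bit is set, so as a signed 64-bit value this is 0x8742036EBBE6F367 − 2^64 = -8700387755992616089.

-8700387755992616089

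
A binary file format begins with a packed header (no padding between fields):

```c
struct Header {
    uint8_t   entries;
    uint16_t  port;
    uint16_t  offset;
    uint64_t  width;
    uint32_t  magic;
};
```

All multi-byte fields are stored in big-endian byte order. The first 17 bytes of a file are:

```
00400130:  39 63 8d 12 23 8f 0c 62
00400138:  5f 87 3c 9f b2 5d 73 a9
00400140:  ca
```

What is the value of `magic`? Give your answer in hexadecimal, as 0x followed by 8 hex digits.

`magic` follows `entries` (1 B), `port` (2 B), `offset` (2 B), `width` (8 B), so it starts at offset 1 + 2 + 2 + 8 = 13 and occupies 4 bytes.
Bytes at offsets 13..16: 5D 73 A9 CA.
In big-endian order the high byte comes first in memory.
The bytes are already most-significant first: 0x5D73A9CA.

0x5D73A9CA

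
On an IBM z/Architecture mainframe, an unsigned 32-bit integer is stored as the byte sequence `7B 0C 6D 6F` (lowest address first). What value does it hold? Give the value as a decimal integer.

Big-endian stores the most-significant byte at the lowest address.
The bytes are already most-significant first: 0x7B0C6D6F.
0x7B0C6D6F = 2064412015.

2064412015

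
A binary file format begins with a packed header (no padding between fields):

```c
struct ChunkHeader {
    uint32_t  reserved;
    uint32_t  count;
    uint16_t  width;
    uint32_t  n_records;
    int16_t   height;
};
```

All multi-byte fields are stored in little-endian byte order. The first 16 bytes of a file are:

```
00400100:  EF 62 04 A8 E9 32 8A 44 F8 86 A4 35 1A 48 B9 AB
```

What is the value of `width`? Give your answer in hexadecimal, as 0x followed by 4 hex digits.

0x86F8

`width` follows `reserved` (4 B), `count` (4 B), so it starts at offset 4 + 4 = 8 and occupies 2 bytes.
Bytes at offsets 8..9: F8 86.
Little-endian: lowest address holds the least-significant byte.
Reassemble most-significant byte first: 86 F8 → 0x86F8.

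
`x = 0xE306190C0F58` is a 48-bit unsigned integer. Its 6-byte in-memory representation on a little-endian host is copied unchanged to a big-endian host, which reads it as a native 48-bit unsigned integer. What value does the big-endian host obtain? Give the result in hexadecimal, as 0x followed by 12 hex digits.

Stored little-endian, the bytes at ascending addresses are 58 0F 0C 19 06 E3.
Read back as big-endian, the last byte is least significant, giving 0x580F0C1906E3.

0x580F0C1906E3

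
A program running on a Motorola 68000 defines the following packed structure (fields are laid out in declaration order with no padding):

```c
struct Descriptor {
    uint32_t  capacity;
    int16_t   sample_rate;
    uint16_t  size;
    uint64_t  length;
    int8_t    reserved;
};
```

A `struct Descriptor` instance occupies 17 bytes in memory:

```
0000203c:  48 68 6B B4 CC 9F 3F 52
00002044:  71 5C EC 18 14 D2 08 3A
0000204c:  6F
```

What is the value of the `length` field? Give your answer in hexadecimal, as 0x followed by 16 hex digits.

0x715CEC1814D2083A

`length` follows `capacity` (4 B), `sample_rate` (2 B), `size` (2 B), so it starts at offset 4 + 2 + 2 = 8 and occupies 8 bytes.
Bytes at offsets 8..15: 71 5C EC 18 14 D2 08 3A.
In big-endian order the high byte comes first in memory.
The bytes are already most-significant first: 0x715CEC1814D2083A.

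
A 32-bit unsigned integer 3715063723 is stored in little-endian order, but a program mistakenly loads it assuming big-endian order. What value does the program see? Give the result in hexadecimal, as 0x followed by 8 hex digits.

0xAB5F6FDD

3715063723 in 32-bit hexadecimal is 0xDD6F5FAB.
Stored little-endian, the bytes at ascending addresses are AB 5F 6F DD.
Read back as big-endian, the last byte is least significant, giving 0xAB5F6FDD.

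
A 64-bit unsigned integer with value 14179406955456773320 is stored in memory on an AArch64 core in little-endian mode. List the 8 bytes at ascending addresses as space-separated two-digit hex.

C8 3C B4 11 80 5F C7 C4

14179406955456773320 in hexadecimal, padded to 64 bits, is 0xC4C75F8011B43CC8.
Split into bytes (most-significant first): C4 C7 5F 80 11 B4 3C C8.
Little-endian stores the least-significant byte at the lowest address.
So at ascending addresses the bytes are C8 3C B4 11 80 5F C7 C4.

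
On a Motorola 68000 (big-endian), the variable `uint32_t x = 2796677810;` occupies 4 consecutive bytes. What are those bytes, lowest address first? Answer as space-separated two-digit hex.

A6 B1 EA B2

2796677810 in hexadecimal, padded to 32 bits, is 0xA6B1EAB2.
Split into bytes (most-significant first): A6 B1 EA B2.
Big-endian stores the most-significant byte at the lowest address.
So the memory order matches the most-significant-first order: A6 B1 EA B2.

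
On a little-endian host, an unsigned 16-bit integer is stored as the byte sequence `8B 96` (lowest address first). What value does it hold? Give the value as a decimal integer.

38539

In little-endian order the low byte comes first in memory.
Reassemble most-significant byte first: 96 8B → 0x968B.
0x968B = 38539.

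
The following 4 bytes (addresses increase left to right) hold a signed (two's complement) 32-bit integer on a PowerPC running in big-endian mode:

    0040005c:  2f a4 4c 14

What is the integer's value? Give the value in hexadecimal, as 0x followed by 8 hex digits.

0x2FA44C14

In big-endian order the high byte comes first in memory.
The bytes are already most-significant first: 0x2FA44C14.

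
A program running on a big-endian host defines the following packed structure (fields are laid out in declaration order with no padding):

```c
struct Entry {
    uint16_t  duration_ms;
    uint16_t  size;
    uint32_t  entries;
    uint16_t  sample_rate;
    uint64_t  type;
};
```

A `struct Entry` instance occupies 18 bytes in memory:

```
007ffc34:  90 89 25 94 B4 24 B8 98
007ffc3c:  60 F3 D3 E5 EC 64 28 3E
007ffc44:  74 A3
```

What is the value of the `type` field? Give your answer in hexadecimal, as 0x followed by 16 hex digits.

0xD3E5EC64283E74A3

`type` follows `duration_ms` (2 B), `size` (2 B), `entries` (4 B), `sample_rate` (2 B), so it starts at offset 2 + 2 + 4 + 2 = 10 and occupies 8 bytes.
Bytes at offsets 10..17: D3 E5 EC 64 28 3E 74 A3.
In big-endian order the high byte comes first in memory.
The bytes are already most-significant first: 0xD3E5EC64283E74A3.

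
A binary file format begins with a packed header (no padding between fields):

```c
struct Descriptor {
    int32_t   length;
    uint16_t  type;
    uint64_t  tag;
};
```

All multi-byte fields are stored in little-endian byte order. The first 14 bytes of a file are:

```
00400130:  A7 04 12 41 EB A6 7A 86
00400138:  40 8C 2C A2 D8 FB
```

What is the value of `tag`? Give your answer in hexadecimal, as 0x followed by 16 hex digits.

`tag` follows `length` (4 B), `type` (2 B), so it starts at offset 4 + 2 = 6 and occupies 8 bytes.
Bytes at offsets 6..13: 7A 86 40 8C 2C A2 D8 FB.
In little-endian order the low byte comes first in memory.
Reassemble most-significant byte first: FB D8 A2 2C 8C 40 86 7A → 0xFBD8A22C8C40867A.

0xFBD8A22C8C40867A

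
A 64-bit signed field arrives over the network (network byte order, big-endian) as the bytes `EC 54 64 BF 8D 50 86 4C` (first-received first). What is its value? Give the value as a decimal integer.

Big-endian stores the most-significant byte at the lowest address.
The bytes are already most-significant first: 0xEC5464BF8D50864C.
Top bit is set, so as a signed 64-bit value this is 0xEC5464BF8D50864C − 2^64 = -1417397208842467764.

-1417397208842467764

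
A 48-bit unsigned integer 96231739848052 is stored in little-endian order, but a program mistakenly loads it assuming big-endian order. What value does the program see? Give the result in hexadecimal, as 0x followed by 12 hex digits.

96231739848052 in 48-bit hexadecimal is 0x5785B2AB7574.
Stored little-endian, the bytes at ascending addresses are 74 75 AB B2 85 57.
Read back as big-endian, the last byte is least significant, giving 0x7475ABB28557.

0x7475ABB28557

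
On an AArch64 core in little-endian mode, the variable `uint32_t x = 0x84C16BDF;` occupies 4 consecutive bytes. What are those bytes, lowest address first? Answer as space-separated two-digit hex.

DF 6B C1 84

Split into bytes (most-significant first): 84 C1 6B DF.
In little-endian order the low byte comes first in memory.
So at ascending addresses the bytes are DF 6B C1 84.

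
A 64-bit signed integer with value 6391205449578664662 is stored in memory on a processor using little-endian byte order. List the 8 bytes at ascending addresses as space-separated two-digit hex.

6391205449578664662 in hexadecimal, padded to 64 bits, is 0x58B21F7E8CAD52D6.
Split into bytes (most-significant first): 58 B2 1F 7E 8C AD 52 D6.
Little-endian stores the least-significant byte at the lowest address.
So at ascending addresses the bytes are D6 52 AD 8C 7E 1F B2 58.

D6 52 AD 8C 7E 1F B2 58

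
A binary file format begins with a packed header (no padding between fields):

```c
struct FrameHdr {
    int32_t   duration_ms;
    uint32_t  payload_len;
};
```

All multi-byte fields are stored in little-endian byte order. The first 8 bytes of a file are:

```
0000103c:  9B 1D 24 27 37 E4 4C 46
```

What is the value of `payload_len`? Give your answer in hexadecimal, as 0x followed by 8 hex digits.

0x464CE437

`payload_len` follows `duration_ms` (4 bytes), so it starts at byte offset 4 and occupies 4 bytes.
Bytes at offsets 4..7: 37 E4 4C 46.
Little-endian: lowest address holds the least-significant byte.
Reassemble most-significant byte first: 46 4C E4 37 → 0x464CE437.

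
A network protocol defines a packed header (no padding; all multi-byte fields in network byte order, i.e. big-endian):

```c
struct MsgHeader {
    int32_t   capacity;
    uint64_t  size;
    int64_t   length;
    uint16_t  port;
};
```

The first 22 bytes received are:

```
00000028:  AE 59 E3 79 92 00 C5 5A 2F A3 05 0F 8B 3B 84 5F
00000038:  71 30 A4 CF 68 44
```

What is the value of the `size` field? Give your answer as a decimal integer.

`size` follows `capacity` (4 bytes), so it starts at byte offset 4 and occupies 8 bytes.
Bytes at offsets 4..11: 92 00 C5 5A 2F A3 05 0F.
Big-endian: lowest address holds the most-significant byte.
The bytes are already most-significant first: 0x9200C55A2FA3050F.
0x9200C55A2FA3050F = 10520625720674419983.

10520625720674419983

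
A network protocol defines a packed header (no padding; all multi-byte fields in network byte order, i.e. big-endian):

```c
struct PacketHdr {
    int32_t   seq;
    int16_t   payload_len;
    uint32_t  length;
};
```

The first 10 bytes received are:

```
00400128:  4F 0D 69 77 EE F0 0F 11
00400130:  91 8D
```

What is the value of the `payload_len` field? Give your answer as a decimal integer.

-4368

`payload_len` follows `seq` (4 bytes), so it starts at byte offset 4 and occupies 2 bytes.
Bytes at offsets 4..5: EE F0.
In big-endian order the high byte comes first in memory.
The bytes are already most-significant first: 0xEEF0.
Top bit is set, so as a signed 16-bit value this is 0xEEF0 − 2^16 = -4368.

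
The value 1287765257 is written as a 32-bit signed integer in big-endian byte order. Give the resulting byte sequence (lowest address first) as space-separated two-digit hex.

1287765257 in hexadecimal, padded to 32 bits, is 0x4CC1BD09.
Split into bytes (most-significant first): 4C C1 BD 09.
In big-endian order the high byte comes first in memory.
So the memory order matches the most-significant-first order: 4C C1 BD 09.

4C C1 BD 09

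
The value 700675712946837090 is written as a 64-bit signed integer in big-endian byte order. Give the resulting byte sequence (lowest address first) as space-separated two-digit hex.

700675712946837090 in hexadecimal, padded to 64 bits, is 0x09B94CD93CF09662.
Split into bytes (most-significant first): 09 B9 4C D9 3C F0 96 62.
Big-endian: lowest address holds the most-significant byte.
So the memory order matches the most-significant-first order: 09 B9 4C D9 3C F0 96 62.

09 B9 4C D9 3C F0 96 62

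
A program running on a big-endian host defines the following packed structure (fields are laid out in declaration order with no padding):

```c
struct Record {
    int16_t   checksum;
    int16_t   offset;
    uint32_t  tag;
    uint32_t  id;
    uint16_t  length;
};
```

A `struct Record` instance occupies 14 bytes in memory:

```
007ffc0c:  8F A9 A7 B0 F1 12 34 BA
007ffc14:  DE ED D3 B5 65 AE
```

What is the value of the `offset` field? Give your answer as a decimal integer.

-22608

`offset` follows `checksum` (2 bytes), so it starts at byte offset 2 and occupies 2 bytes.
Bytes at offsets 2..3: A7 B0.
In big-endian order the high byte comes first in memory.
The bytes are already most-significant first: 0xA7B0.
Top bit is set, so as a signed 16-bit value this is 0xA7B0 − 2^16 = -22608.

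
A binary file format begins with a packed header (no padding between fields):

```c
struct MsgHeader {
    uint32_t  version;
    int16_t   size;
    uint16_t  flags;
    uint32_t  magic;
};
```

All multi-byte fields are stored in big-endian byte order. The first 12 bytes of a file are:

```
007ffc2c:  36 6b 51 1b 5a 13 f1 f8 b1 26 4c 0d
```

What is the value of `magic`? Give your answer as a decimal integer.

`magic` follows `version` (4 B), `size` (2 B), `flags` (2 B), so it starts at offset 4 + 2 + 2 = 8 and occupies 4 bytes.
Bytes at offsets 8..11: B1 26 4C 0D.
Big-endian: lowest address holds the most-significant byte.
The bytes are already most-significant first: 0xB1264C0D.
0xB1264C0D = 2972077069.

2972077069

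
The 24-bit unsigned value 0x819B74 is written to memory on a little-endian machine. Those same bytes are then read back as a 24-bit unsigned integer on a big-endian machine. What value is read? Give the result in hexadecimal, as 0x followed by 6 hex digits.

0x749B81

Stored little-endian, the bytes at ascending addresses are 74 9B 81.
Read back as big-endian, the last byte is least significant, giving 0x749B81.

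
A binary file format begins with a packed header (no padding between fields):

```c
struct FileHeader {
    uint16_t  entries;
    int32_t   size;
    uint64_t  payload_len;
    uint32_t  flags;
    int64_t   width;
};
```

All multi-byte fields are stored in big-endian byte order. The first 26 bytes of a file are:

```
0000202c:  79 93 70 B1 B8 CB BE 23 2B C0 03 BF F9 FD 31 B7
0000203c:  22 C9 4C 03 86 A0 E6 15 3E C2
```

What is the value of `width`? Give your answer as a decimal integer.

`width` follows `entries` (2 B), `size` (4 B), `payload_len` (8 B), `flags` (4 B), so it starts at offset 2 + 4 + 8 + 4 = 18 and occupies 8 bytes.
Bytes at offsets 18..25: 4C 03 86 A0 E6 15 3E C2.
In big-endian order the high byte comes first in memory.
The bytes are already most-significant first: 0x4C0386A0E6153EC2.
0x4C0386A0E6153EC2 = 5477369597425696450.

5477369597425696450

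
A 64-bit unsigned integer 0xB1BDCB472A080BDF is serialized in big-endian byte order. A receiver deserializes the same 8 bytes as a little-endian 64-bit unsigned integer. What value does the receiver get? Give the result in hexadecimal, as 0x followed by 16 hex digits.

0xDF0B082A47CBBDB1

Stored big-endian, the bytes at ascending addresses are B1 BD CB 47 2A 08 0B DF.
Read back as little-endian, the first byte is least significant, giving 0xDF0B082A47CBBDB1.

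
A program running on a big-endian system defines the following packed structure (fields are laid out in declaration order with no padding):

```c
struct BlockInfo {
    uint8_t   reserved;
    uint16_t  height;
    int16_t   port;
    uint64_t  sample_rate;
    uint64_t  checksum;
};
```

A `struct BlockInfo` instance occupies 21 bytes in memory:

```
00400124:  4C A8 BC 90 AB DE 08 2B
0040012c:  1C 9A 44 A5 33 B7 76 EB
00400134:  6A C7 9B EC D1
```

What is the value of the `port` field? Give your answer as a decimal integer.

`port` follows `reserved` (1 B), `height` (2 B), so it starts at offset 1 + 2 = 3 and occupies 2 bytes.
Bytes at offsets 3..4: 90 AB.
Big-endian stores the most-significant byte at the lowest address.
The bytes are already most-significant first: 0x90AB.
Top bit is set, so as a signed 16-bit value this is 0x90AB − 2^16 = -28501.

-28501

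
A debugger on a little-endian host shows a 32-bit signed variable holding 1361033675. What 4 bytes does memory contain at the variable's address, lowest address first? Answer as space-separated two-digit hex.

CB B9 1F 51

1361033675 in hexadecimal, padded to 32 bits, is 0x511FB9CB.
Split into bytes (most-significant first): 51 1F B9 CB.
Little-endian stores the least-significant byte at the lowest address.
So at ascending addresses the bytes are CB B9 1F 51.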